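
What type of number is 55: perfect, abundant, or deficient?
deficient

Proper divisors of 55: sum = 1 + 5 + 11 = 17
Since 17 < 55, 55 is deficient.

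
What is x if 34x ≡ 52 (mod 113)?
x ≡ 68 (mod 113)

gcd(34, 113) = 1, which divides 52, so solutions exist.
Find 34^(-1) mod 113 by the extended Euclidean algorithm:
113 = 3 × 34 + 11  ⟹  11 = (1)·113 + (-3)·34
34 = 3 × 11 + 1  ⟹  1 = (-3)·113 + (10)·34
So (10)·34 ≡ 1 (mod 113), i.e. 34^(-1) ≡ 10 (mod 113).
x ≡ 10 × 52 = 520 ≡ 68 (mod 113).
Check: 34 × 68 = 2312 ≡ 52 (mod 113).
Unique solution: x ≡ 68 (mod 113)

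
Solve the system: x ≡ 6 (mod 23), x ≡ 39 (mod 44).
259

Using Chinese Remainder Theorem:
M = 23 × 44 = 1012
M1 = 44, M2 = 23
y1 = 44^(-1) mod 23 = 11
y2 = 23^(-1) mod 44 = 23
x = (6×44×11 + 39×23×23) mod 1012 = 259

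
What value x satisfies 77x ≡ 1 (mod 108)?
101

gcd(77, 108) = 1, so the inverse exists.
Extended Euclidean algorithm on (108, 77):
108 = 1 × 77 + 31  ⟹  31 = (1)·108 + (-1)·77
77 = 2 × 31 + 15  ⟹  15 = (-2)·108 + (3)·77
31 = 2 × 15 + 1  ⟹  1 = (5)·108 + (-7)·77
So (-7)·77 ≡ 1 (mod 108), i.e. 77^(-1) ≡ -7 ≡ 101 (mod 108).
Check: 77 × 101 = 7777 ≡ 1 (mod 108)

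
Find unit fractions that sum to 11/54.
1/5 + 1/270

Greedy algorithm:
11/54: ceiling(54/11) = 5, use 1/5
1/270: ceiling(270/1) = 270, use 1/270
Result: 11/54 = 1/5 + 1/270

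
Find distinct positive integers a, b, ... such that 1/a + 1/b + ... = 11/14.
1/2 + 1/4 + 1/28

Greedy algorithm:
11/14: ceiling(14/11) = 2, use 1/2
2/7: ceiling(7/2) = 4, use 1/4
1/28: ceiling(28/1) = 28, use 1/28
Result: 11/14 = 1/2 + 1/4 + 1/28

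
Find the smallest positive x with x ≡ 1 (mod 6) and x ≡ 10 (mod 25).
85

Using Chinese Remainder Theorem:
M = 6 × 25 = 150
M1 = 25, M2 = 6
y1 = 25^(-1) mod 6 = 1
y2 = 6^(-1) mod 25 = 21
x = (1×25×1 + 10×6×21) mod 150 = 85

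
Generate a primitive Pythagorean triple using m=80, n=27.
(5671, 4320, 7129)

Euclid's formula: a = m² - n², b = 2mn, c = m² + n²
m = 80, n = 27
a = 80² - 27² = 6400 - 729 = 5671
b = 2 × 80 × 27 = 4320
c = 80² + 27² = 6400 + 729 = 7129
Verification: 5671² + 4320² = 32160241 + 18662400 = 50822641 = 7129² ✓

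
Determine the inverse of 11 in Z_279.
203

gcd(11, 279) = 1, so the inverse exists.
Extended Euclidean algorithm on (279, 11):
279 = 25 × 11 + 4  ⟹  4 = (1)·279 + (-25)·11
11 = 2 × 4 + 3  ⟹  3 = (-2)·279 + (51)·11
4 = 1 × 3 + 1  ⟹  1 = (3)·279 + (-76)·11
So (-76)·11 ≡ 1 (mod 279), i.e. 11^(-1) ≡ -76 ≡ 203 (mod 279).
Check: 11 × 203 = 2233 ≡ 1 (mod 279)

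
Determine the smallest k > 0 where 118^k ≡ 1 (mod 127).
126

127 is prime, so ord(118) divides φ(127) = 126.
Divisors of 126: 1, 2, 3, 6, 7, 9, 14, 18, 21, 42, 63, 126.
Repeated squaring: 118^1 ≡ 118, 118^2 ≡ 81, 118^4 ≡ 84, 118^8 ≡ 71, 118^16 ≡ 88, 118^32 ≡ 124, 118^64 ≡ 9 (mod 127).
Test 118^d mod 127 for each divisor d in increasing order:
118^1 ≡ 118
118^2 ≡ 81
118^3 = 118^2·118^1 ≡ 33
118^6 = 118^4·118^2 ≡ 73
118^7 = 118^4·118^2·118^1 ≡ 105
118^9 = 118^8·118^1 ≡ 123
118^14 = 118^8·118^4·118^2 ≡ 103
118^18 = 118^16·118^2 ≡ 16
118^21 = 118^16·118^4·118^1 ≡ 20
118^42 = 118^32·118^8·118^2 ≡ 19
118^63 = 118^32·118^16·118^8·118^4·118^2·118^1 ≡ 126
118^126 = 118^64·118^32·118^16·118^8·118^4·118^2 ≡ 1  ← first divisor giving 1
The order is 126.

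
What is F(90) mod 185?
155

Matrix identity: Q^n = [[F_(n+1), F_n], [F_n, F_(n-1)]] with Q = [[1,1],[1,0]].
n = 90 = 1011010₂. Square-and-multiply, entries mod 185:
Q^1 = [[1,1],[1,0]]
Q^2 = (Q^1)² = [[2,1],[1,1]]
Q^5 = (Q^2)²·Q = [[8,5],[5,3]]
Q^11 = (Q^5)²·Q = [[144,89],[89,55]]
Q^22 = (Q^11)² = [[167,136],[136,31]]
Q^45 = (Q^22)²·Q = [[53,135],[135,103]]
Q^90 = (Q^45)² = [[129,155],[155,159]]
F_90 mod 185 = Q^90[0][1] = 155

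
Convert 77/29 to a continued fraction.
[2; 1, 1, 1, 9]

Euclidean algorithm steps:
77 = 2 × 29 + 19
29 = 1 × 19 + 10
19 = 1 × 10 + 9
10 = 1 × 9 + 1
9 = 9 × 1 + 0
Continued fraction: [2; 1, 1, 1, 9]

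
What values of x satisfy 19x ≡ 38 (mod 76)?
x ≡ 2 (mod 4)

gcd(19, 76) = 19, which divides 38, so solutions exist.
Divide through by 19: x ≡ 2 (mod 4).
The coefficient of x is now 1, so x ≡ 2 (mod 4).
Check: 19 × 2 = 38 ≡ 38 (mod 76).
x ≡ 2 (mod 4), giving 19 solutions mod 76.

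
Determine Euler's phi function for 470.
184

470 = 2 × 5 × 47
φ(n) = n × ∏(1 - 1/p) for each prime p dividing n
φ(470) = 470 × (1 - 1/2) × (1 - 1/5) × (1 - 1/47) = 184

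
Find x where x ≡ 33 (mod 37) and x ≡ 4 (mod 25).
329

Using Chinese Remainder Theorem:
M = 37 × 25 = 925
M1 = 25, M2 = 37
y1 = 25^(-1) mod 37 = 3
y2 = 37^(-1) mod 25 = 23
x = (33×25×3 + 4×37×23) mod 925 = 329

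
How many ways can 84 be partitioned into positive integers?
26543660

p(n) counts ways to write n as a sum of positive integers (order ignored).
Euler's pentagonal recurrence: p(k) = p(k-1) + p(k-2) - p(k-5) - p(k-7) + p(k-12) + p(k-15) - ... (offsets j(3j∓1)/2, signs ++--, p(0)=1, p(<0)=0).
DP table for k = 0..83: p(0)=1, p(1)=1, p(2)=2, p(3)=3, p(4)=5, p(5)=7, p(6)=11, p(7)=15, p(8)=22, p(9)=30, p(10)=42, p(11)=56, p(12)=77, p(13)=101, p(14)=135, p(15)=176, p(16)=231, p(17)=297, p(18)=385, p(19)=490, p(20)=627, p(21)=792, p(22)=1002, p(23)=1255, p(24)=1575, p(25)=1958, p(26)=2436, p(27)=3010, p(28)=3718, p(29)=4565, p(30)=5604, p(31)=6842, p(32)=8349, p(33)=10143, p(34)=12310, p(35)=14883, p(36)=17977, p(37)=21637, p(38)=26015, p(39)=31185, p(40)=37338, p(41)=44583, p(42)=53174, p(43)=63261, p(44)=75175, p(45)=89134, p(46)=105558, p(47)=124754, p(48)=147273, p(49)=173525, p(50)=204226, p(51)=239943, p(52)=281589, p(53)=329931, p(54)=386155, p(55)=451276, p(56)=526823, p(57)=614154, p(58)=715220, p(59)=831820, p(60)=966467, p(61)=1121505, p(62)=1300156, p(63)=1505499, p(64)=1741630, p(65)=2012558, p(66)=2323520, p(67)=2679689, p(68)=3087735, p(69)=3554345, p(70)=4087968, p(71)=4697205, p(72)=5392783, p(73)=6185689, p(74)=7089500, p(75)=8118264, p(76)=9289091, p(77)=10619863, p(78)=12132164, p(79)=13848650, p(80)=15796476, p(81)=18004327, p(82)=20506255, p(83)=23338469.
Final step: p(84) = p(83) + p(82) - p(79) - p(77) + p(72) + p(69) - p(62) - p(58) + p(49) + p(44) - p(33) - p(27) + p(14) + p(7)
= 23338469 + 20506255 - 13848650 - 10619863 + 5392783 + 3554345 - 1300156 - 715220 + 173525 + 75175 - 10143 - 3010 + 135 + 15
= 26543660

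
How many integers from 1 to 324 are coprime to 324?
108

324 = 2^2 × 3^4
φ(n) = n × ∏(1 - 1/p) for each prime p dividing n
φ(324) = 324 × (1 - 1/2) × (1 - 1/3) = 108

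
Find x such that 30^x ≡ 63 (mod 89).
5

Baby-step giant-step with step n = ⌈√89⌉ = 10.
Baby steps 30^j mod 89 (j:value) for j=0..9: 0:1, 1:30, 2:10, 3:33, 4:11, 5:63, 6:21, 7:7, 8:32, 9:70.
h = 63 is already in the table at j=5, so x = 5.
Check: 30^5 ≡ 63 (mod 89).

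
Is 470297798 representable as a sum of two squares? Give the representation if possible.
Not possible

Factorization: 470297798 = 2 × 41 × 179^3
By Fermat: n is sum of two squares iff every prime p ≡ 3 (mod 4) appears to even power.
Prime(s) ≡ 3 (mod 4) with odd exponent: [(179, 3)]
Therefore 470297798 cannot be expressed as a² + b².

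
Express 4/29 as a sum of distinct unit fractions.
1/8 + 1/78 + 1/9048

Greedy algorithm:
4/29: ceiling(29/4) = 8, use 1/8
3/232: ceiling(232/3) = 78, use 1/78
1/9048: ceiling(9048/1) = 9048, use 1/9048
Result: 4/29 = 1/8 + 1/78 + 1/9048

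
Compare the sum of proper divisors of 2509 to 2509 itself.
deficient

Proper divisors of 2509: sum = 1 + 13 + 193 = 207
Since 207 < 2509, 2509 is deficient.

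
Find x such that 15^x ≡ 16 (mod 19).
2

Baby-step giant-step with step n = ⌈√19⌉ = 5.
Baby steps 15^j mod 19 (j:value) for j=0..4: 0:1, 1:15, 2:16, 3:12, 4:9.
h = 16 is already in the table at j=2, so x = 2.
Check: 15^2 ≡ 16 (mod 19).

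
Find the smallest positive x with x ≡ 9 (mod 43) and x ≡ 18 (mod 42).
396

Using Chinese Remainder Theorem:
M = 43 × 42 = 1806
M1 = 42, M2 = 43
y1 = 42^(-1) mod 43 = 42
y2 = 43^(-1) mod 42 = 1
x = (9×42×42 + 18×43×1) mod 1806 = 396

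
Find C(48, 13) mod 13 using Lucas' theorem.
3

Using Lucas' theorem:
Write n=48 and k=13 in base 13:
n in base 13: [3, 9]
k in base 13: [1, 0]
C(48,13) mod 13 = ∏ C(n_i, k_i) mod 13
Digit binomials (mod 13): C(3,1) = 3; C(9,0) = 1
Product: 3 × 1 = 3 ≡ 3 (mod 13)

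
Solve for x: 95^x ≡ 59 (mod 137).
120

Baby-step giant-step with step n = ⌈√137⌉ = 12.
Baby steps 95^j mod 137 (j:value) for j=0..11: 0:1, 1:95, 2:120, 3:29, 4:15, 5:55, 6:19, 7:24, 8:88, 9:3, 10:11, 11:86.
Giant-step multiplier: 95^(-12) ≡ 95^(136-12) = 95^124 ≡ 63 (mod 137).
Giant steps γ_i = 59·63^i mod 137: γ_0=59, γ_1=18, γ_2=38, γ_3=65, γ_4=122, γ_5=14, γ_6=60, γ_7=81, γ_8=34, γ_9=87, γ_10=1 (in table at j=0).
x = i·n + j = 10·12 + 0 = 120.
Check: 95^120 ≡ 59 (mod 137).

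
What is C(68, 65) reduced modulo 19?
13

Using Lucas' theorem:
Write n=68 and k=65 in base 19:
n in base 19: [3, 11]
k in base 19: [3, 8]
C(68,65) mod 19 = ∏ C(n_i, k_i) mod 19
Digit binomials (mod 19): C(3,3) = 1; C(11,8) = 165 ≡ 13
Product: 1 × 13 = 13 ≡ 13 (mod 19)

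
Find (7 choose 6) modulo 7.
0

Using Lucas' theorem:
Write n=7 and k=6 in base 7:
n in base 7: [1, 0]
k in base 7: [0, 6]
C(7,6) mod 7 = ∏ C(n_i, k_i) mod 7
Digit binomials (mod 7): C(1,0) = 1; C(0,6) = 0 (k_i > n_i)
Product: 1 × 0 = 0 ≡ 0 (mod 7)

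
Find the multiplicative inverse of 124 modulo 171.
40

gcd(124, 171) = 1, so the inverse exists.
Extended Euclidean algorithm on (171, 124):
171 = 1 × 124 + 47  ⟹  47 = (1)·171 + (-1)·124
124 = 2 × 47 + 30  ⟹  30 = (-2)·171 + (3)·124
47 = 1 × 30 + 17  ⟹  17 = (3)·171 + (-4)·124
30 = 1 × 17 + 13  ⟹  13 = (-5)·171 + (7)·124
17 = 1 × 13 + 4  ⟹  4 = (8)·171 + (-11)·124
13 = 3 × 4 + 1  ⟹  1 = (-29)·171 + (40)·124
So (40)·124 ≡ 1 (mod 171), i.e. 124^(-1) ≡ 40 (mod 171).
Check: 124 × 40 = 4960 ≡ 1 (mod 171)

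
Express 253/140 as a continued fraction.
[1; 1, 4, 5, 2, 2]

Euclidean algorithm steps:
253 = 1 × 140 + 113
140 = 1 × 113 + 27
113 = 4 × 27 + 5
27 = 5 × 5 + 2
5 = 2 × 2 + 1
2 = 2 × 1 + 0
Continued fraction: [1; 1, 4, 5, 2, 2]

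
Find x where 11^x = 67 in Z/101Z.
37

Baby-step giant-step with step n = ⌈√101⌉ = 11.
Baby steps 11^j mod 101 (j:value) for j=0..10: 0:1, 1:11, 2:20, 3:18, 4:97, 5:57, 6:21, 7:29, 8:16, 9:75, 10:17.
Giant-step multiplier: 11^(-11) ≡ 11^(100-11) = 11^89 ≡ 74 (mod 101).
Giant steps γ_i = 67·74^i mod 101: γ_0=67, γ_1=9, γ_2=60, γ_3=97 (in table at j=4).
x = i·n + j = 3·11 + 4 = 37.
Check: 11^37 ≡ 67 (mod 101).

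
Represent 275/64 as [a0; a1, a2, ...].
[4; 3, 2, 1, 2, 2]

Euclidean algorithm steps:
275 = 4 × 64 + 19
64 = 3 × 19 + 7
19 = 2 × 7 + 5
7 = 1 × 5 + 2
5 = 2 × 2 + 1
2 = 2 × 1 + 0
Continued fraction: [4; 3, 2, 1, 2, 2]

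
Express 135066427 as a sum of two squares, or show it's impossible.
Not possible

Factorization: 135066427 = 29 × 167^3
By Fermat: n is sum of two squares iff every prime p ≡ 3 (mod 4) appears to even power.
Prime(s) ≡ 3 (mod 4) with odd exponent: [(167, 3)]
Therefore 135066427 cannot be expressed as a² + b².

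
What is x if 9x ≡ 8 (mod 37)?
x ≡ 5 (mod 37)

gcd(9, 37) = 1, which divides 8, so solutions exist.
Find 9^(-1) mod 37 by the extended Euclidean algorithm:
37 = 4 × 9 + 1  ⟹  1 = (1)·37 + (-4)·9
So (-4)·9 ≡ 1 (mod 37), i.e. 9^(-1) ≡ -4 ≡ 33 (mod 37).
x ≡ 33 × 8 = 264 ≡ 5 (mod 37).
Check: 9 × 5 = 45 ≡ 8 (mod 37).
Unique solution: x ≡ 5 (mod 37)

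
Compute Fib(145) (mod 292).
221

Matrix identity: Q^n = [[F_(n+1), F_n], [F_n, F_(n-1)]] with Q = [[1,1],[1,0]].
n = 145 = 10010001₂. Square-and-multiply, entries mod 292:
Q^1 = [[1,1],[1,0]]
Q^2 = (Q^1)² = [[2,1],[1,1]]
Q^4 = (Q^2)² = [[5,3],[3,2]]
Q^9 = (Q^4)²·Q = [[55,34],[34,21]]
Q^18 = (Q^9)² = [[93,248],[248,137]]
Q^36 = (Q^18)² = [[73,100],[100,265]]
Q^72 = (Q^36)² = [[145,220],[220,217]]
Q^145 = (Q^72)²·Q = [[145,221],[221,216]]
F_145 mod 292 = Q^145[0][1] = 221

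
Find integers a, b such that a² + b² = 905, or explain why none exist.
8² + 29² (a=8, b=29)

Factorization: 905 = 5 × 181
By Fermat: n is sum of two squares iff every prime p ≡ 3 (mod 4) appears to even power.
All primes ≡ 3 (mod 4) appear to even power.
Search a = 0, 1, 2, … for 905 - a² a perfect square: first hit at a = 8: 905 - 64 = 841 = 29².
905 = 8² + 29² = 64 + 841 ✓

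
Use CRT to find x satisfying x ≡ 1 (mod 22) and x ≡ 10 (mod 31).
661

Using Chinese Remainder Theorem:
M = 22 × 31 = 682
M1 = 31, M2 = 22
y1 = 31^(-1) mod 22 = 5
y2 = 22^(-1) mod 31 = 24
x = (1×31×5 + 10×22×24) mod 682 = 661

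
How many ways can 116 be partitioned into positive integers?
1188908248

p(n) counts ways to write n as a sum of positive integers (order ignored).
Euler's pentagonal recurrence: p(k) = p(k-1) + p(k-2) - p(k-5) - p(k-7) + p(k-12) + p(k-15) - ... (offsets j(3j∓1)/2, signs ++--, p(0)=1, p(<0)=0).
DP table for k = 0..115: p(0)=1, p(1)=1, p(2)=2, p(3)=3, p(4)=5, p(5)=7, p(6)=11, p(7)=15, p(8)=22, p(9)=30, p(10)=42, p(11)=56, p(12)=77, p(13)=101, p(14)=135, p(15)=176, p(16)=231, p(17)=297, p(18)=385, p(19)=490, p(20)=627, p(21)=792, p(22)=1002, p(23)=1255, p(24)=1575, p(25)=1958, p(26)=2436, p(27)=3010, p(28)=3718, p(29)=4565, p(30)=5604, p(31)=6842, p(32)=8349, p(33)=10143, p(34)=12310, p(35)=14883, p(36)=17977, p(37)=21637, p(38)=26015, p(39)=31185, p(40)=37338, p(41)=44583, p(42)=53174, p(43)=63261, p(44)=75175, p(45)=89134, p(46)=105558, p(47)=124754, p(48)=147273, p(49)=173525, p(50)=204226, p(51)=239943, p(52)=281589, p(53)=329931, p(54)=386155, p(55)=451276, p(56)=526823, p(57)=614154, p(58)=715220, p(59)=831820, p(60)=966467, p(61)=1121505, p(62)=1300156, p(63)=1505499, p(64)=1741630, p(65)=2012558, p(66)=2323520, p(67)=2679689, p(68)=3087735, p(69)=3554345, p(70)=4087968, p(71)=4697205, p(72)=5392783, p(73)=6185689, p(74)=7089500, p(75)=8118264, p(76)=9289091, p(77)=10619863, p(78)=12132164, p(79)=13848650, p(80)=15796476, p(81)=18004327, p(82)=20506255, p(83)=23338469, p(84)=26543660, p(85)=30167357, p(86)=34262962, p(87)=38887673, p(88)=44108109, p(89)=49995925, p(90)=56634173, p(91)=64112359, p(92)=72533807, p(93)=82010177, p(94)=92669720, p(95)=104651419, p(96)=118114304, p(97)=133230930, p(98)=150198136, p(99)=169229875, p(100)=190569292, p(101)=214481126, p(102)=241265379, p(103)=271248950, p(104)=304801365, p(105)=342325709, p(106)=384276336, p(107)=431149389, p(108)=483502844, p(109)=541946240, p(110)=607163746, p(111)=679903203, p(112)=761002156, p(113)=851376628, p(114)=952050665, p(115)=1064144451.
Final step: p(116) = p(115) + p(114) - p(111) - p(109) + p(104) + p(101) - p(94) - p(90) + p(81) + p(76) - p(65) - p(59) + p(46) + p(39) - p(24) - p(16)
= 1064144451 + 952050665 - 679903203 - 541946240 + 304801365 + 214481126 - 92669720 - 56634173 + 18004327 + 9289091 - 2012558 - 831820 + 105558 + 31185 - 1575 - 231
= 1188908248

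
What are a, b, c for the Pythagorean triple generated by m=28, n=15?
(559, 840, 1009)

Euclid's formula: a = m² - n², b = 2mn, c = m² + n²
m = 28, n = 15
a = 28² - 15² = 784 - 225 = 559
b = 2 × 28 × 15 = 840
c = 28² + 15² = 784 + 225 = 1009
Verification: 559² + 840² = 312481 + 705600 = 1018081 = 1009² ✓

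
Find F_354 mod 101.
3

Matrix identity: Q^n = [[F_(n+1), F_n], [F_n, F_(n-1)]] with Q = [[1,1],[1,0]].
n = 354 = 101100010₂. Square-and-multiply, entries mod 101:
Q^1 = [[1,1],[1,0]]
Q^2 = (Q^1)² = [[2,1],[1,1]]
Q^5 = (Q^2)²·Q = [[8,5],[5,3]]
Q^11 = (Q^5)²·Q = [[43,89],[89,55]]
Q^22 = (Q^11)² = [[74,36],[36,38]]
Q^44 = (Q^22)² = [[5,93],[93,13]]
Q^88 = (Q^44)² = [[89,58],[58,31]]
Q^177 = (Q^88)²·Q = [[65,74],[74,92]]
Q^354 = (Q^177)² = [[5,3],[3,2]]
F_354 mod 101 = Q^354[0][1] = 3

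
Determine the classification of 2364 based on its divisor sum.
abundant

Proper divisors of 2364: sum = 1 + 2 + 3 + 4 + 6 + 12 + 197 + 394 + 591 + 788 + 1182 = 3180
Since 3180 > 2364, 2364 is abundant.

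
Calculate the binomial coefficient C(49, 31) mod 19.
0

Using Lucas' theorem:
Write n=49 and k=31 in base 19:
n in base 19: [2, 11]
k in base 19: [1, 12]
C(49,31) mod 19 = ∏ C(n_i, k_i) mod 19
Digit binomials (mod 19): C(2,1) = 2; C(11,12) = 0 (k_i > n_i)
Product: 2 × 0 = 0 ≡ 0 (mod 19)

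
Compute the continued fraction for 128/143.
[0; 1, 8, 1, 1, 7]

Euclidean algorithm steps:
128 = 0 × 143 + 128
143 = 1 × 128 + 15
128 = 8 × 15 + 8
15 = 1 × 8 + 7
8 = 1 × 7 + 1
7 = 7 × 1 + 0
Continued fraction: [0; 1, 8, 1, 1, 7]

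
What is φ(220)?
80

220 = 2^2 × 5 × 11
φ(n) = n × ∏(1 - 1/p) for each prime p dividing n
φ(220) = 220 × (1 - 1/2) × (1 - 1/5) × (1 - 1/11) = 80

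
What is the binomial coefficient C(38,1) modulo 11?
5

Using Lucas' theorem:
Write n=38 and k=1 in base 11:
n in base 11: [3, 5]
k in base 11: [0, 1]
C(38,1) mod 11 = ∏ C(n_i, k_i) mod 11
Digit binomials (mod 11): C(3,0) = 1; C(5,1) = 5
Product: 1 × 5 = 5 ≡ 5 (mod 11)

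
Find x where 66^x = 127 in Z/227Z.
41

Baby-step giant-step with step n = ⌈√227⌉ = 16.
Baby steps 66^j mod 227 (j:value) for j=0..15: 0:1, 1:66, 2:43, 3:114, 4:33, 5:135, 6:57, 7:130, 8:181, 9:142, 10:65, 11:204, 12:71, 13:146, 14:102, 15:149.
Giant-step multiplier: 66^(-16) ≡ 66^(226-16) = 66^210 ≡ 28 (mod 227).
Giant steps γ_i = 127·28^i mod 227: γ_0=127, γ_1=151, γ_2=142 (in table at j=9).
x = i·n + j = 2·16 + 9 = 41.
Check: 66^41 ≡ 127 (mod 227).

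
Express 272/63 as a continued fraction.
[4; 3, 6, 1, 2]

Euclidean algorithm steps:
272 = 4 × 63 + 20
63 = 3 × 20 + 3
20 = 6 × 3 + 2
3 = 1 × 2 + 1
2 = 2 × 1 + 0
Continued fraction: [4; 3, 6, 1, 2]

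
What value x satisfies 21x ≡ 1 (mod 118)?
45

gcd(21, 118) = 1, so the inverse exists.
Extended Euclidean algorithm on (118, 21):
118 = 5 × 21 + 13  ⟹  13 = (1)·118 + (-5)·21
21 = 1 × 13 + 8  ⟹  8 = (-1)·118 + (6)·21
13 = 1 × 8 + 5  ⟹  5 = (2)·118 + (-11)·21
8 = 1 × 5 + 3  ⟹  3 = (-3)·118 + (17)·21
5 = 1 × 3 + 2  ⟹  2 = (5)·118 + (-28)·21
3 = 1 × 2 + 1  ⟹  1 = (-8)·118 + (45)·21
So (45)·21 ≡ 1 (mod 118), i.e. 21^(-1) ≡ 45 (mod 118).
Check: 21 × 45 = 945 ≡ 1 (mod 118)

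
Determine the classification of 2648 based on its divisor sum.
deficient

Proper divisors of 2648: sum = 1 + 2 + 4 + 8 + 331 + 662 + 1324 = 2332
Since 2332 < 2648, 2648 is deficient.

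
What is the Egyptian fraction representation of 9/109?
1/13 + 1/178 + 1/36033 + 1/1817691892 + 1/8260009533788657268

Greedy algorithm:
9/109: ceiling(109/9) = 13, use 1/13
8/1417: ceiling(1417/8) = 178, use 1/178
7/252226: ceiling(252226/7) = 36033, use 1/36033
5/9088459458: ceiling(9088459458/5) = 1817691892, use 1/1817691892
1/8260009533788657268: ceiling(8260009533788657268/1) = 8260009533788657268, use 1/8260009533788657268
Result: 9/109 = 1/13 + 1/178 + 1/36033 + 1/1817691892 + 1/8260009533788657268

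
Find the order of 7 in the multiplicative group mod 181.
12

181 is prime, so ord(7) divides φ(181) = 180.
Divisors of 180: 1, 2, 3, 4, 5, 6, 9, 10, 12, 15, 18, 20, 30, 36, 45, 60, 90, 180.
Repeated squaring: 7^1 ≡ 7, 7^2 ≡ 49, 7^4 ≡ 48, 7^8 ≡ 132, 7^16 ≡ 48, 7^32 ≡ 132, 7^64 ≡ 48, 7^128 ≡ 132 (mod 181).
Test 7^d mod 181 for each divisor d in increasing order:
7^1 ≡ 7
7^2 ≡ 49
7^3 = 7^2·7^1 ≡ 162
7^4 ≡ 48
7^5 = 7^4·7^1 ≡ 155
7^6 = 7^4·7^2 ≡ 180
7^9 = 7^8·7^1 ≡ 19
7^10 = 7^8·7^2 ≡ 133
7^12 = 7^8·7^4 ≡ 1  ← first divisor giving 1
The order is 12.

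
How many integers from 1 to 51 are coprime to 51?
32

51 = 3 × 17
φ(n) = n × ∏(1 - 1/p) for each prime p dividing n
φ(51) = 51 × (1 - 1/3) × (1 - 1/17) = 32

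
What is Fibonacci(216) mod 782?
0

Matrix identity: Q^n = [[F_(n+1), F_n], [F_n, F_(n-1)]] with Q = [[1,1],[1,0]].
n = 216 = 11011000₂. Square-and-multiply, entries mod 782:
Q^1 = [[1,1],[1,0]]
Q^3 = (Q^1)²·Q = [[3,2],[2,1]]
Q^6 = (Q^3)² = [[13,8],[8,5]]
Q^13 = (Q^6)²·Q = [[377,233],[233,144]]
Q^27 = (Q^13)²·Q = [[319,136],[136,183]]
Q^54 = (Q^27)² = [[611,238],[238,373]]
Q^108 = (Q^54)² = [[647,374],[374,273]]
Q^216 = (Q^108)² = [[137,0],[0,137]]
F_216 mod 782 = Q^216[0][1] = 0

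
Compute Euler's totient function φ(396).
120

396 = 2^2 × 3^2 × 11
φ(n) = n × ∏(1 - 1/p) for each prime p dividing n
φ(396) = 396 × (1 - 1/2) × (1 - 1/3) × (1 - 1/11) = 120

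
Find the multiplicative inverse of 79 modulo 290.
279

gcd(79, 290) = 1, so the inverse exists.
Extended Euclidean algorithm on (290, 79):
290 = 3 × 79 + 53  ⟹  53 = (1)·290 + (-3)·79
79 = 1 × 53 + 26  ⟹  26 = (-1)·290 + (4)·79
53 = 2 × 26 + 1  ⟹  1 = (3)·290 + (-11)·79
So (-11)·79 ≡ 1 (mod 290), i.e. 79^(-1) ≡ -11 ≡ 279 (mod 290).
Check: 79 × 279 = 22041 ≡ 1 (mod 290)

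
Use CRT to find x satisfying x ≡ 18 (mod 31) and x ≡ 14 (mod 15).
359

Using Chinese Remainder Theorem:
M = 31 × 15 = 465
M1 = 15, M2 = 31
y1 = 15^(-1) mod 31 = 29
y2 = 31^(-1) mod 15 = 1
x = (18×15×29 + 14×31×1) mod 465 = 359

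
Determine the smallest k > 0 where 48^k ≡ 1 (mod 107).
53

107 is prime, so ord(48) divides φ(107) = 106.
Divisors of 106: 1, 2, 53, 106.
Repeated squaring: 48^1 ≡ 48, 48^2 ≡ 57, 48^4 ≡ 39, 48^8 ≡ 23, 48^16 ≡ 101, 48^32 ≡ 36, 48^64 ≡ 12 (mod 107).
Test 48^d mod 107 for each divisor d in increasing order:
48^1 ≡ 48
48^2 ≡ 57
48^53 = 48^32·48^16·48^4·48^1 ≡ 1  ← first divisor giving 1
The order is 53.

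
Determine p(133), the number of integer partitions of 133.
7346629512

p(n) counts ways to write n as a sum of positive integers (order ignored).
Euler's pentagonal recurrence: p(k) = p(k-1) + p(k-2) - p(k-5) - p(k-7) + p(k-12) + p(k-15) - ... (offsets j(3j∓1)/2, signs ++--, p(0)=1, p(<0)=0).
DP table for k = 0..132: p(0)=1, p(1)=1, p(2)=2, p(3)=3, p(4)=5, p(5)=7, p(6)=11, p(7)=15, p(8)=22, p(9)=30, p(10)=42, p(11)=56, p(12)=77, p(13)=101, p(14)=135, p(15)=176, p(16)=231, p(17)=297, p(18)=385, p(19)=490, p(20)=627, p(21)=792, p(22)=1002, p(23)=1255, p(24)=1575, p(25)=1958, p(26)=2436, p(27)=3010, p(28)=3718, p(29)=4565, p(30)=5604, p(31)=6842, p(32)=8349, p(33)=10143, p(34)=12310, p(35)=14883, p(36)=17977, p(37)=21637, p(38)=26015, p(39)=31185, p(40)=37338, p(41)=44583, p(42)=53174, p(43)=63261, p(44)=75175, p(45)=89134, p(46)=105558, p(47)=124754, p(48)=147273, p(49)=173525, p(50)=204226, p(51)=239943, p(52)=281589, p(53)=329931, p(54)=386155, p(55)=451276, p(56)=526823, p(57)=614154, p(58)=715220, p(59)=831820, p(60)=966467, p(61)=1121505, p(62)=1300156, p(63)=1505499, p(64)=1741630, p(65)=2012558, p(66)=2323520, p(67)=2679689, p(68)=3087735, p(69)=3554345, p(70)=4087968, p(71)=4697205, p(72)=5392783, p(73)=6185689, p(74)=7089500, p(75)=8118264, p(76)=9289091, p(77)=10619863, p(78)=12132164, p(79)=13848650, p(80)=15796476, p(81)=18004327, p(82)=20506255, p(83)=23338469, p(84)=26543660, p(85)=30167357, p(86)=34262962, p(87)=38887673, p(88)=44108109, p(89)=49995925, p(90)=56634173, p(91)=64112359, p(92)=72533807, p(93)=82010177, p(94)=92669720, p(95)=104651419, p(96)=118114304, p(97)=133230930, p(98)=150198136, p(99)=169229875, p(100)=190569292, p(101)=214481126, p(102)=241265379, p(103)=271248950, p(104)=304801365, p(105)=342325709, p(106)=384276336, p(107)=431149389, p(108)=483502844, p(109)=541946240, p(110)=607163746, p(111)=679903203, p(112)=761002156, p(113)=851376628, p(114)=952050665, p(115)=1064144451, p(116)=1188908248, p(117)=1327710076, p(118)=1482074143, p(119)=1653668665, p(120)=1844349560, p(121)=2056148051, p(122)=2291320912, p(123)=2552338241, p(124)=2841940500, p(125)=3163127352, p(126)=3519222692, p(127)=3913864295, p(128)=4351078600, p(129)=4835271870, p(130)=5371315400, p(131)=5964539504, p(132)=6620830889.
Final step: p(133) = p(132) + p(131) - p(128) - p(126) + p(121) + p(118) - p(111) - p(107) + p(98) + p(93) - p(82) - p(76) + p(63) + p(56) - p(41) - p(33) + p(16) + p(7)
= 6620830889 + 5964539504 - 4351078600 - 3519222692 + 2056148051 + 1482074143 - 679903203 - 431149389 + 150198136 + 82010177 - 20506255 - 9289091 + 1505499 + 526823 - 44583 - 10143 + 231 + 15
= 7346629512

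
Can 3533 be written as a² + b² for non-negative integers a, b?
13² + 58² (a=13, b=58)

Factorization: 3533 = 3533
By Fermat: n is sum of two squares iff every prime p ≡ 3 (mod 4) appears to even power.
All primes ≡ 3 (mod 4) appear to even power.
Search a = 0, 1, 2, … for 3533 - a² a perfect square: first hit at a = 13: 3533 - 169 = 3364 = 58².
3533 = 13² + 58² = 169 + 3364 ✓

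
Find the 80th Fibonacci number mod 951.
612

Matrix identity: Q^n = [[F_(n+1), F_n], [F_n, F_(n-1)]] with Q = [[1,1],[1,0]].
n = 80 = 1010000₂. Square-and-multiply, entries mod 951:
Q^1 = [[1,1],[1,0]]
Q^2 = (Q^1)² = [[2,1],[1,1]]
Q^5 = (Q^2)²·Q = [[8,5],[5,3]]
Q^10 = (Q^5)² = [[89,55],[55,34]]
Q^20 = (Q^10)² = [[485,108],[108,377]]
Q^40 = (Q^20)² = [[580,849],[849,682]]
Q^80 = (Q^40)² = [[640,612],[612,28]]
F_80 mod 951 = Q^80[0][1] = 612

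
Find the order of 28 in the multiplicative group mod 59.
29

59 is prime, so ord(28) divides φ(59) = 58.
Divisors of 58: 1, 2, 29, 58.
Repeated squaring: 28^1 ≡ 28, 28^2 ≡ 17, 28^4 ≡ 53, 28^8 ≡ 36, 28^16 ≡ 57, 28^32 ≡ 4 (mod 59).
Test 28^d mod 59 for each divisor d in increasing order:
28^1 ≡ 28
28^2 ≡ 17
28^29 = 28^16·28^8·28^4·28^1 ≡ 1  ← first divisor giving 1
The order is 29.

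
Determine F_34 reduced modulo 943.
566

Matrix identity: Q^n = [[F_(n+1), F_n], [F_n, F_(n-1)]] with Q = [[1,1],[1,0]].
n = 34 = 100010₂. Square-and-multiply, entries mod 943:
Q^1 = [[1,1],[1,0]]
Q^2 = (Q^1)² = [[2,1],[1,1]]
Q^4 = (Q^2)² = [[5,3],[3,2]]
Q^8 = (Q^4)² = [[34,21],[21,13]]
Q^17 = (Q^8)²·Q = [[698,654],[654,44]]
Q^34 = (Q^17)² = [[210,566],[566,587]]
F_34 mod 943 = Q^34[0][1] = 566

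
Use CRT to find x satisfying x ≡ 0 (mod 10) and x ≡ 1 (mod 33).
100

Using Chinese Remainder Theorem:
M = 10 × 33 = 330
M1 = 33, M2 = 10
y1 = 33^(-1) mod 10 = 7
y2 = 10^(-1) mod 33 = 10
x = (0×33×7 + 1×10×10) mod 330 = 100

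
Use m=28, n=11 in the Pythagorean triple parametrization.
(663, 616, 905)

Euclid's formula: a = m² - n², b = 2mn, c = m² + n²
m = 28, n = 11
a = 28² - 11² = 784 - 121 = 663
b = 2 × 28 × 11 = 616
c = 28² + 11² = 784 + 121 = 905
Verification: 663² + 616² = 439569 + 379456 = 819025 = 905² ✓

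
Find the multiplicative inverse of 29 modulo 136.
61

gcd(29, 136) = 1, so the inverse exists.
Extended Euclidean algorithm on (136, 29):
136 = 4 × 29 + 20  ⟹  20 = (1)·136 + (-4)·29
29 = 1 × 20 + 9  ⟹  9 = (-1)·136 + (5)·29
20 = 2 × 9 + 2  ⟹  2 = (3)·136 + (-14)·29
9 = 4 × 2 + 1  ⟹  1 = (-13)·136 + (61)·29
So (61)·29 ≡ 1 (mod 136), i.e. 29^(-1) ≡ 61 (mod 136).
Check: 29 × 61 = 1769 ≡ 1 (mod 136)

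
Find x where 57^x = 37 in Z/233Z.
144

Baby-step giant-step with step n = ⌈√233⌉ = 16.
Baby steps 57^j mod 233 (j:value) for j=0..15: 0:1, 1:57, 2:220, 3:191, 4:169, 5:80, 6:133, 7:125, 8:135, 9:6, 10:109, 11:155, 12:214, 13:82, 14:14, 15:99.
Giant-step multiplier: 57^(-16) ≡ 57^(232-16) = 57^216 ≡ 32 (mod 233).
Giant steps γ_i = 37·32^i mod 233: γ_0=37, γ_1=19, γ_2=142, γ_3=117, γ_4=16, γ_5=46, γ_6=74, γ_7=38, γ_8=51, γ_9=1 (in table at j=0).
x = i·n + j = 9·16 + 0 = 144.
Check: 57^144 ≡ 37 (mod 233).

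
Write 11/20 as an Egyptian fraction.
1/2 + 1/20

Greedy algorithm:
11/20: ceiling(20/11) = 2, use 1/2
1/20: ceiling(20/1) = 20, use 1/20
Result: 11/20 = 1/2 + 1/20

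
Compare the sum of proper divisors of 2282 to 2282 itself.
deficient

Proper divisors of 2282: sum = 1 + 2 + 7 + 14 + 163 + 326 + 1141 = 1654
Since 1654 < 2282, 2282 is deficient.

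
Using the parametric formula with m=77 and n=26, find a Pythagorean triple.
(5253, 4004, 6605)

Euclid's formula: a = m² - n², b = 2mn, c = m² + n²
m = 77, n = 26
a = 77² - 26² = 5929 - 676 = 5253
b = 2 × 77 × 26 = 4004
c = 77² + 26² = 5929 + 676 = 6605
Verification: 5253² + 4004² = 27594009 + 16032016 = 43626025 = 6605² ✓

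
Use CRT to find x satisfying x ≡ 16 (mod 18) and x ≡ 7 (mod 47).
430

Using Chinese Remainder Theorem:
M = 18 × 47 = 846
M1 = 47, M2 = 18
y1 = 47^(-1) mod 18 = 5
y2 = 18^(-1) mod 47 = 34
x = (16×47×5 + 7×18×34) mod 846 = 430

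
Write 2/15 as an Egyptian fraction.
1/8 + 1/120

Greedy algorithm:
2/15: ceiling(15/2) = 8, use 1/8
1/120: ceiling(120/1) = 120, use 1/120
Result: 2/15 = 1/8 + 1/120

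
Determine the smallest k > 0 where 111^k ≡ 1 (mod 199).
33

199 is prime, so ord(111) divides φ(199) = 198.
Divisors of 198: 1, 2, 3, 6, 9, 11, 18, 22, 33, 66, 99, 198.
Repeated squaring: 111^1 ≡ 111, 111^2 ≡ 182, 111^4 ≡ 90, 111^8 ≡ 140, 111^16 ≡ 98, 111^32 ≡ 52, 111^64 ≡ 117, 111^128 ≡ 157 (mod 199).
Test 111^d mod 199 for each divisor d in increasing order:
111^1 ≡ 111
111^2 ≡ 182
111^3 = 111^2·111^1 ≡ 103
111^6 = 111^4·111^2 ≡ 62
111^9 = 111^8·111^1 ≡ 18
111^11 = 111^8·111^2·111^1 ≡ 92
111^18 = 111^16·111^2 ≡ 125
111^22 = 111^16·111^4·111^2 ≡ 106
111^33 = 111^32·111^1 ≡ 1  ← first divisor giving 1
The order is 33.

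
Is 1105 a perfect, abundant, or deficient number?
deficient

Proper divisors of 1105: sum = 1 + 5 + 13 + 17 + 65 + 85 + 221 = 407
Since 407 < 1105, 1105 is deficient.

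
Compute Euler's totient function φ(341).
300

341 = 11 × 31
φ(n) = n × ∏(1 - 1/p) for each prime p dividing n
φ(341) = 341 × (1 - 1/11) × (1 - 1/31) = 300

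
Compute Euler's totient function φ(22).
10

22 = 2 × 11
φ(n) = n × ∏(1 - 1/p) for each prime p dividing n
φ(22) = 22 × (1 - 1/2) × (1 - 1/11) = 10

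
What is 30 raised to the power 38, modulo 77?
60

Repeated squaring. Binary of 38 = 100110.
30^1 ≡ 30 (mod 77); 30^2 ≡ 53 (mod 77); 30^4 ≡ 37 (mod 77); 30^8 ≡ 60 (mod 77); 30^16 ≡ 58 (mod 77); 30^32 ≡ 53 (mod 77)
30^38 = 30^2 × 30^4 × 30^32 ≡ 60 (mod 77)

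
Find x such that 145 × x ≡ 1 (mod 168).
73

gcd(145, 168) = 1, so the inverse exists.
Extended Euclidean algorithm on (168, 145):
168 = 1 × 145 + 23  ⟹  23 = (1)·168 + (-1)·145
145 = 6 × 23 + 7  ⟹  7 = (-6)·168 + (7)·145
23 = 3 × 7 + 2  ⟹  2 = (19)·168 + (-22)·145
7 = 3 × 2 + 1  ⟹  1 = (-63)·168 + (73)·145
So (73)·145 ≡ 1 (mod 168), i.e. 145^(-1) ≡ 73 (mod 168).
Check: 145 × 73 = 10585 ≡ 1 (mod 168)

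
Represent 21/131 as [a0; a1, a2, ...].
[0; 6, 4, 5]

Euclidean algorithm steps:
21 = 0 × 131 + 21
131 = 6 × 21 + 5
21 = 4 × 5 + 1
5 = 5 × 1 + 0
Continued fraction: [0; 6, 4, 5]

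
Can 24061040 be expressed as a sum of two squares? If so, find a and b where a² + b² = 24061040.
Not possible

Factorization: 24061040 = 2^4 × 5 × 67^3
By Fermat: n is sum of two squares iff every prime p ≡ 3 (mod 4) appears to even power.
Prime(s) ≡ 3 (mod 4) with odd exponent: [(67, 3)]
Therefore 24061040 cannot be expressed as a² + b².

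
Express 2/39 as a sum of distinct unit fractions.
1/20 + 1/780

Greedy algorithm:
2/39: ceiling(39/2) = 20, use 1/20
1/780: ceiling(780/1) = 780, use 1/780
Result: 2/39 = 1/20 + 1/780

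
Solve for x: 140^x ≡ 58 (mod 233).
100

Baby-step giant-step with step n = ⌈√233⌉ = 16.
Baby steps 140^j mod 233 (j:value) for j=0..15: 0:1, 1:140, 2:28, 3:192, 4:85, 5:17, 6:50, 7:10, 8:2, 9:47, 10:56, 11:151, 12:170, 13:34, 14:100, 15:20.
Giant-step multiplier: 140^(-16) ≡ 140^(232-16) = 140^216 ≡ 175 (mod 233).
Giant steps γ_i = 58·175^i mod 233: γ_0=58, γ_1=131, γ_2=91, γ_3=81, γ_4=195, γ_5=107, γ_6=85 (in table at j=4).
x = i·n + j = 6·16 + 4 = 100.
Check: 140^100 ≡ 58 (mod 233).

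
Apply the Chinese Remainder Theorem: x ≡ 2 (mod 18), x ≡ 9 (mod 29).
38

Using Chinese Remainder Theorem:
M = 18 × 29 = 522
M1 = 29, M2 = 18
y1 = 29^(-1) mod 18 = 5
y2 = 18^(-1) mod 29 = 21
x = (2×29×5 + 9×18×21) mod 522 = 38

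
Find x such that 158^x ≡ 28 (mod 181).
19

Baby-step giant-step with step n = ⌈√181⌉ = 14.
Baby steps 158^j mod 181 (j:value) for j=0..13: 0:1, 1:158, 2:167, 3:141, 4:15, 5:17, 6:152, 7:124, 8:44, 9:74, 10:108, 11:50, 12:117, 13:24.
Giant-step multiplier: 158^(-14) ≡ 158^(180-14) = 158^166 ≡ 20 (mod 181).
Giant steps γ_i = 28·20^i mod 181: γ_0=28, γ_1=17 (in table at j=5).
x = i·n + j = 1·14 + 5 = 19.
Check: 158^19 ≡ 28 (mod 181).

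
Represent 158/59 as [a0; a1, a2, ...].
[2; 1, 2, 9, 2]

Euclidean algorithm steps:
158 = 2 × 59 + 40
59 = 1 × 40 + 19
40 = 2 × 19 + 2
19 = 9 × 2 + 1
2 = 2 × 1 + 0
Continued fraction: [2; 1, 2, 9, 2]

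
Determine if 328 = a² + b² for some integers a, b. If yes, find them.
2² + 18² (a=2, b=18)

Factorization: 328 = 2^3 × 41
By Fermat: n is sum of two squares iff every prime p ≡ 3 (mod 4) appears to even power.
All primes ≡ 3 (mod 4) appear to even power.
Search a = 0, 1, 2, … for 328 - a² a perfect square: first hit at a = 2: 328 - 4 = 324 = 18².
328 = 2² + 18² = 4 + 324 ✓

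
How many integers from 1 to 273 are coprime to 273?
144

273 = 3 × 7 × 13
φ(n) = n × ∏(1 - 1/p) for each prime p dividing n
φ(273) = 273 × (1 - 1/3) × (1 - 1/7) × (1 - 1/13) = 144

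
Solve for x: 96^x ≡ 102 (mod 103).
51

Baby-step giant-step with step n = ⌈√103⌉ = 11.
Baby steps 96^j mod 103 (j:value) for j=0..10: 0:1, 1:96, 2:49, 3:69, 4:32, 5:85, 6:23, 7:45, 8:97, 9:42, 10:15.
Giant-step multiplier: 96^(-11) ≡ 96^(102-11) = 96^91 ≡ 51 (mod 103).
Giant steps γ_i = 102·51^i mod 103: γ_0=102, γ_1=52, γ_2=77, γ_3=13, γ_4=45 (in table at j=7).
x = i·n + j = 4·11 + 7 = 51.
Check: 96^51 ≡ 102 (mod 103).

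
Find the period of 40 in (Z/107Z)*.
53

107 is prime, so ord(40) divides φ(107) = 106.
Divisors of 106: 1, 2, 53, 106.
Repeated squaring: 40^1 ≡ 40, 40^2 ≡ 102, 40^4 ≡ 25, 40^8 ≡ 90, 40^16 ≡ 75, 40^32 ≡ 61, 40^64 ≡ 83 (mod 107).
Test 40^d mod 107 for each divisor d in increasing order:
40^1 ≡ 40
40^2 ≡ 102
40^53 = 40^32·40^16·40^4·40^1 ≡ 1  ← first divisor giving 1
The order is 53.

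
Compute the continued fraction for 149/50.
[2; 1, 49]

Euclidean algorithm steps:
149 = 2 × 50 + 49
50 = 1 × 49 + 1
49 = 49 × 1 + 0
Continued fraction: [2; 1, 49]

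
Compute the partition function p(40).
37338

p(n) counts ways to write n as a sum of positive integers (order ignored).
Euler's pentagonal recurrence: p(k) = p(k-1) + p(k-2) - p(k-5) - p(k-7) + p(k-12) + p(k-15) - ... (offsets j(3j∓1)/2, signs ++--, p(0)=1, p(<0)=0).
DP table for k = 0..39: p(0)=1, p(1)=1, p(2)=2, p(3)=3, p(4)=5, p(5)=7, p(6)=11, p(7)=15, p(8)=22, p(9)=30, p(10)=42, p(11)=56, p(12)=77, p(13)=101, p(14)=135, p(15)=176, p(16)=231, p(17)=297, p(18)=385, p(19)=490, p(20)=627, p(21)=792, p(22)=1002, p(23)=1255, p(24)=1575, p(25)=1958, p(26)=2436, p(27)=3010, p(28)=3718, p(29)=4565, p(30)=5604, p(31)=6842, p(32)=8349, p(33)=10143, p(34)=12310, p(35)=14883, p(36)=17977, p(37)=21637, p(38)=26015, p(39)=31185.
Final step: p(40) = p(39) + p(38) - p(35) - p(33) + p(28) + p(25) - p(18) - p(14) + p(5) + p(0)
= 31185 + 26015 - 14883 - 10143 + 3718 + 1958 - 385 - 135 + 7 + 1
= 37338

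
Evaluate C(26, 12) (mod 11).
8

Using Lucas' theorem:
Write n=26 and k=12 in base 11:
n in base 11: [2, 4]
k in base 11: [1, 1]
C(26,12) mod 11 = ∏ C(n_i, k_i) mod 11
Digit binomials (mod 11): C(2,1) = 2; C(4,1) = 4
Product: 2 × 4 = 8 ≡ 8 (mod 11)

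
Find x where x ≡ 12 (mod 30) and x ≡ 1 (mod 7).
162

Using Chinese Remainder Theorem:
M = 30 × 7 = 210
M1 = 7, M2 = 30
y1 = 7^(-1) mod 30 = 13
y2 = 30^(-1) mod 7 = 4
x = (12×7×13 + 1×30×4) mod 210 = 162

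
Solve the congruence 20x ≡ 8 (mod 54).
x ≡ 22 (mod 27)

gcd(20, 54) = 2, which divides 8, so solutions exist.
Divide through by 2: 10x ≡ 4 (mod 27).
Find 10^(-1) mod 27 by the extended Euclidean algorithm:
27 = 2 × 10 + 7  ⟹  7 = (1)·27 + (-2)·10
10 = 1 × 7 + 3  ⟹  3 = (-1)·27 + (3)·10
7 = 2 × 3 + 1  ⟹  1 = (3)·27 + (-8)·10
So (-8)·10 ≡ 1 (mod 27), i.e. 10^(-1) ≡ -8 ≡ 19 (mod 27).
x ≡ 19 × 4 = 76 ≡ 22 (mod 27).
Check: 20 × 22 = 440 ≡ 8 (mod 54).
x ≡ 22 (mod 27), giving 2 solutions mod 54.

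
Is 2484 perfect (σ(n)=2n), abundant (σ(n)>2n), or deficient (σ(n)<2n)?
abundant

Proper divisors of 2484: sum = 1 + 2 + 3 + 4 + 6 + 9 + 12 + 18 + ... + 414 + 621 + 828 + 1242 (23 divisors) = 4236
Since 4236 > 2484, 2484 is abundant.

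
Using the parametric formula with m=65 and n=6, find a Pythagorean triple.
(4189, 780, 4261)

Euclid's formula: a = m² - n², b = 2mn, c = m² + n²
m = 65, n = 6
a = 65² - 6² = 4225 - 36 = 4189
b = 2 × 65 × 6 = 780
c = 65² + 6² = 4225 + 36 = 4261
Verification: 4189² + 780² = 17547721 + 608400 = 18156121 = 4261² ✓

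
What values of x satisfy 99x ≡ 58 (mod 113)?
x ≡ 12 (mod 113)

gcd(99, 113) = 1, which divides 58, so solutions exist.
Find 99^(-1) mod 113 by the extended Euclidean algorithm:
113 = 1 × 99 + 14  ⟹  14 = (1)·113 + (-1)·99
99 = 7 × 14 + 1  ⟹  1 = (-7)·113 + (8)·99
So (8)·99 ≡ 1 (mod 113), i.e. 99^(-1) ≡ 8 (mod 113).
x ≡ 8 × 58 = 464 ≡ 12 (mod 113).
Check: 99 × 12 = 1188 ≡ 58 (mod 113).
Unique solution: x ≡ 12 (mod 113)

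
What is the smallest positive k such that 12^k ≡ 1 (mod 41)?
40

41 is prime, so ord(12) divides φ(41) = 40.
Divisors of 40: 1, 2, 4, 5, 8, 10, 20, 40.
Repeated squaring: 12^1 ≡ 12, 12^2 ≡ 21, 12^4 ≡ 31, 12^8 ≡ 18, 12^16 ≡ 37, 12^32 ≡ 16 (mod 41).
Test 12^d mod 41 for each divisor d in increasing order:
12^1 ≡ 12
12^2 ≡ 21
12^4 ≡ 31
12^5 = 12^4·12^1 ≡ 3
12^8 ≡ 18
12^10 = 12^8·12^2 ≡ 9
12^20 = 12^16·12^4 ≡ 40
12^40 = 12^32·12^8 ≡ 1  ← first divisor giving 1
The order is 40.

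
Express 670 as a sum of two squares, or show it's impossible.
Not possible

Factorization: 670 = 2 × 5 × 67
By Fermat: n is sum of two squares iff every prime p ≡ 3 (mod 4) appears to even power.
Prime(s) ≡ 3 (mod 4) with odd exponent: [(67, 1)]
Therefore 670 cannot be expressed as a² + b².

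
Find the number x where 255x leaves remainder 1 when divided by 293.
239

gcd(255, 293) = 1, so the inverse exists.
Extended Euclidean algorithm on (293, 255):
293 = 1 × 255 + 38  ⟹  38 = (1)·293 + (-1)·255
255 = 6 × 38 + 27  ⟹  27 = (-6)·293 + (7)·255
38 = 1 × 27 + 11  ⟹  11 = (7)·293 + (-8)·255
27 = 2 × 11 + 5  ⟹  5 = (-20)·293 + (23)·255
11 = 2 × 5 + 1  ⟹  1 = (47)·293 + (-54)·255
So (-54)·255 ≡ 1 (mod 293), i.e. 255^(-1) ≡ -54 ≡ 239 (mod 293).
Check: 255 × 239 = 60945 ≡ 1 (mod 293)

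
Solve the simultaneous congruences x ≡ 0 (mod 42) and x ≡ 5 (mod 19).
252

Using Chinese Remainder Theorem:
M = 42 × 19 = 798
M1 = 19, M2 = 42
y1 = 19^(-1) mod 42 = 31
y2 = 42^(-1) mod 19 = 5
x = (0×19×31 + 5×42×5) mod 798 = 252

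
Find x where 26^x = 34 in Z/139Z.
42

Baby-step giant-step with step n = ⌈√139⌉ = 12.
Baby steps 26^j mod 139 (j:value) for j=0..11: 0:1, 1:26, 2:120, 3:62, 4:83, 5:73, 6:91, 7:3, 8:78, 9:82, 10:47, 11:110.
Giant-step multiplier: 26^(-12) ≡ 26^(138-12) = 26^126 ≡ 106 (mod 139).
Giant steps γ_i = 34·106^i mod 139: γ_0=34, γ_1=129, γ_2=52, γ_3=91 (in table at j=6).
x = i·n + j = 3·12 + 6 = 42.
Check: 26^42 ≡ 34 (mod 139).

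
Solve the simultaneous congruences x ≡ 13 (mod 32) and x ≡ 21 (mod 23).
205

Using Chinese Remainder Theorem:
M = 32 × 23 = 736
M1 = 23, M2 = 32
y1 = 23^(-1) mod 32 = 7
y2 = 32^(-1) mod 23 = 18
x = (13×23×7 + 21×32×18) mod 736 = 205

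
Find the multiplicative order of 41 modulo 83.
41

83 is prime, so ord(41) divides φ(83) = 82.
Divisors of 82: 1, 2, 41, 82.
Repeated squaring: 41^1 ≡ 41, 41^2 ≡ 21, 41^4 ≡ 26, 41^8 ≡ 12, 41^16 ≡ 61, 41^32 ≡ 69, 41^64 ≡ 30 (mod 83).
Test 41^d mod 83 for each divisor d in increasing order:
41^1 ≡ 41
41^2 ≡ 21
41^41 = 41^32·41^8·41^1 ≡ 1  ← first divisor giving 1
The order is 41.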